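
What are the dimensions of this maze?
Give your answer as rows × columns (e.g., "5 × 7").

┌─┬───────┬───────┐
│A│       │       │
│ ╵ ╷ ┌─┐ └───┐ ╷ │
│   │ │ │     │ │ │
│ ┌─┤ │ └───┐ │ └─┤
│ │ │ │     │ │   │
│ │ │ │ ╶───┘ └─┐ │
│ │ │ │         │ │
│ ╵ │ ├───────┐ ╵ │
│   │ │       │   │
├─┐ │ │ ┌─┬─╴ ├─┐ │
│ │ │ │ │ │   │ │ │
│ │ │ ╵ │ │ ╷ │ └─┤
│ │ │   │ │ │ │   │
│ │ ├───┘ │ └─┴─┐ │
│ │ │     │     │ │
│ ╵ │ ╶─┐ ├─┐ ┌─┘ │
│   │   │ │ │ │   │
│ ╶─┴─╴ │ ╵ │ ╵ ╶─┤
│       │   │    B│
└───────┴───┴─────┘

Counting the maze dimensions:
Rows (vertical): 10
Columns (horizontal): 9
Dimensions: 10 × 9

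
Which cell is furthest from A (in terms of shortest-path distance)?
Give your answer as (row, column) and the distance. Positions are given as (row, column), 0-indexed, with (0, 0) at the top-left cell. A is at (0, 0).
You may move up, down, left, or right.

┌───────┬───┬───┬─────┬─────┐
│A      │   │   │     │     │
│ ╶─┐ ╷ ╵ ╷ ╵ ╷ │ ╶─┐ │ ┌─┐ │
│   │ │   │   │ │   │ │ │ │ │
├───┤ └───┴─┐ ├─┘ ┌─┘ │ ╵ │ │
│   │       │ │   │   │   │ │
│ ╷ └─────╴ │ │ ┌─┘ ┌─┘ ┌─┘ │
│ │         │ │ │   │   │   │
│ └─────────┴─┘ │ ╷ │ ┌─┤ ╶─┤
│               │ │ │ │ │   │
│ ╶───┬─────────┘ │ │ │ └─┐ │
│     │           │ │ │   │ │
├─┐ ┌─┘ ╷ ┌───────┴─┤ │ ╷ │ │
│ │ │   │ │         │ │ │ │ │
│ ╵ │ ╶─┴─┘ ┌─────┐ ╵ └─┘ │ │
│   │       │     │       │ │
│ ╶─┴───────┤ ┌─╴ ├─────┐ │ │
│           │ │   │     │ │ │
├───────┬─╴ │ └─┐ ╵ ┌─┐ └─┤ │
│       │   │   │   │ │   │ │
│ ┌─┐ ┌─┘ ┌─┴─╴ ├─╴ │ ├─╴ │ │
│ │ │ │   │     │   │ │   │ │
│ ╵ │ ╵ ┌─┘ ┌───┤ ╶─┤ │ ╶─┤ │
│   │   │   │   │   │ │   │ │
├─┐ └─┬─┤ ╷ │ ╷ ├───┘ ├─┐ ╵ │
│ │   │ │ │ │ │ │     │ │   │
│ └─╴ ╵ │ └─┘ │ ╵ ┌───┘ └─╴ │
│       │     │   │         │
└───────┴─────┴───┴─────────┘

Computing BFS distances from A to all cells:
Furthest cell: (9, 10)
Distance: 119 steps

Path from A to the furthest cell:

┌───────┬───┬───┬─────┬─────┐
│A → ↓  │   │   │↱ → ↓│↱ → ↓│
│ ╶─┐ ╷ ╵ ╷ ╵ ╷ │ ╶─┐ │ ┌─┐ │
│   │↓│   │   │ │↑  │↓│↑│ │↓│
├───┤ └───┴─┐ ├─┘ ┌─┘ │ ╵ │ │
│↓ ↰│↳ → → ↓│ │↱ ↑│↓ ↲│↑  │↓│
│ ╷ └─────╴ │ │ ┌─┘ ┌─┘ ┌─┘ │
│↓│↑ ← ← ← ↲│ │↑│↓ ↲│↱ ↑│↓ ↲│
│ └─────────┴─┘ │ ╷ │ ┌─┤ ╶─┤
│↳ → → → → → → ↑│↓│ │↑│ │↳ ↓│
│ ╶───┬─────────┘ │ │ │ └─┐ │
│     │↓ ← ← ← ← ↲│ │↑│   │↓│
├─┐ ┌─┘ ╷ ┌───────┴─┤ │ ╷ │ │
│ │ │↓ ↲│ │↱ → → → ↓│↑│ │ │↓│
│ ╵ │ ╶─┴─┘ ┌─────┐ ╵ └─┘ │ │
│   │↳ → → ↑│↓ ← ↰│↳ ↑    │↓│
│ ╶─┴───────┤ ┌─╴ ├─────┐ │ │
│           │↓│  ↑│↓ ← ↰│ │↓│
├───────┬─╴ │ └─┐ ╵ ┌─┐ └─┤ │
│       │   │↳ ↓│↑ ↲│B│↑ ↰│↓│
│ ┌─┐ ┌─┘ ┌─┴─╴ ├─╴ │ ├─╴ │ │
│ │ │ │   │↓ ← ↲│   │↑│↱ ↑│↓│
│ ╵ │ ╵ ┌─┘ ┌───┤ ╶─┤ │ ╶─┤ │
│   │   │↓ ↲│↱ ↓│   │↑│↑ ↰│↓│
├─┐ └─┬─┤ ╷ │ ╷ ├───┘ ├─┐ ╵ │
│ │   │ │↓│ │↑│↓│↱ → ↑│ │↑ ↲│
│ └─╴ ╵ │ └─┘ │ ╵ ┌───┘ └─╴ │
│       │↳ → ↑│↳ ↑│         │
└───────┴─────┴───┴─────────┘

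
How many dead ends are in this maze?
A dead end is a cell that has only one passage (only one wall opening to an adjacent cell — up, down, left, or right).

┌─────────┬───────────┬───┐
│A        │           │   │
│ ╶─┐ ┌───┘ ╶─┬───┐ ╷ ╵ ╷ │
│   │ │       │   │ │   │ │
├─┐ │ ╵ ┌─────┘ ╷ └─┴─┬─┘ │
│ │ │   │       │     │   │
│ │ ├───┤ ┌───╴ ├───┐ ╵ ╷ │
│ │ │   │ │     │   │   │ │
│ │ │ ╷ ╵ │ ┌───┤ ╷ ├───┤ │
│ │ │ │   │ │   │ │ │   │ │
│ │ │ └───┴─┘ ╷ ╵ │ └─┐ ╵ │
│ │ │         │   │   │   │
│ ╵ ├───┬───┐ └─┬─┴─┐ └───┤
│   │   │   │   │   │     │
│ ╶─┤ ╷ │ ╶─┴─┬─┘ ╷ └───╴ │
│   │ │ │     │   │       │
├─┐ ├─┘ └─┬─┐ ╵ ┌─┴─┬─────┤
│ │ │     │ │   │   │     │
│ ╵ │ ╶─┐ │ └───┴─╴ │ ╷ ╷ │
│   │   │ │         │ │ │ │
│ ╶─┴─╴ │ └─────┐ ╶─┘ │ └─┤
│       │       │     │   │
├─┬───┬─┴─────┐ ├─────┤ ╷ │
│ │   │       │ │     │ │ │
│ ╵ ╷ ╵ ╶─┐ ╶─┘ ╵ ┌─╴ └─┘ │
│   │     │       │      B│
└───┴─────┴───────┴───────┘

Checking each cell for number of passages:

Dead ends found at positions:
  (0, 4)
  (1, 6)
  (1, 9)
  (2, 0)
  (4, 5)
  (4, 10)
  (6, 5)
  (6, 7)
  (7, 2)
  (8, 0)
  (8, 5)
  (8, 8)
  (9, 12)
  (11, 0)
  (11, 6)
  (11, 11)
  (12, 4)
  (12, 9)
Total dead ends: 18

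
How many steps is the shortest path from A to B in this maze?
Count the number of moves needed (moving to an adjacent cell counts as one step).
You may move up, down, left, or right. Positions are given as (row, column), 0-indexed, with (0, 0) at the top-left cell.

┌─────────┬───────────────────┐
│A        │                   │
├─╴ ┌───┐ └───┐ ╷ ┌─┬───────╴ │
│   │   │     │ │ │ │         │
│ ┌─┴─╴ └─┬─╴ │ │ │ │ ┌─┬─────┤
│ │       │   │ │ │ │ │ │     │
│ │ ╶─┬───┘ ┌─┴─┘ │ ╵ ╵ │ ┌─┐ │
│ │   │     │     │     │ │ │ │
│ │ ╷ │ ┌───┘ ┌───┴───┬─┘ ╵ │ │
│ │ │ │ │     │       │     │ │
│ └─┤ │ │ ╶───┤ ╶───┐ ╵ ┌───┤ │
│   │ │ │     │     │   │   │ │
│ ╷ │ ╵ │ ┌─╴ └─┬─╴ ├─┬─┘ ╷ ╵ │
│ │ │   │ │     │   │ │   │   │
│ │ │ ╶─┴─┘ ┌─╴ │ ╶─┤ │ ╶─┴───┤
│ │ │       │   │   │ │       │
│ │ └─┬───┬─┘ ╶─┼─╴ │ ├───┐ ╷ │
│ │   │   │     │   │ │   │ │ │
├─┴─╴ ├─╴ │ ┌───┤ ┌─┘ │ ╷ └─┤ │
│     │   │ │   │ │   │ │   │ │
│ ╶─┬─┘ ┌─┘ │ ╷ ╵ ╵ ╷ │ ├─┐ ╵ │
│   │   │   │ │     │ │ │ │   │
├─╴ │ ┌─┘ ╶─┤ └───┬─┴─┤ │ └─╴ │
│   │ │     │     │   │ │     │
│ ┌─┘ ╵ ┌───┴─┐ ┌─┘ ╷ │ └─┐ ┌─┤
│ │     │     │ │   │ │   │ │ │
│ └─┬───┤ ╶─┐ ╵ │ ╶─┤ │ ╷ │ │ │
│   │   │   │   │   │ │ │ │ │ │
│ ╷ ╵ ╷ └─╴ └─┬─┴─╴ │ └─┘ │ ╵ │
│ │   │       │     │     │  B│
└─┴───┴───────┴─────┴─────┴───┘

Using BFS to find shortest path:
Start: (0, 0), End: (14, 14)
Path found:
(0,0) → (0,1) → (1,1) → (1,0) → (2,0) → (3,0) → (4,0) → (5,0) → (5,1) → (6,1) → (7,1) → (8,1) → (8,2) → (9,2) → (9,1) → (9,0) → (10,0) → (10,1) → (11,1) → (11,0) → (12,0) → (13,0) → (13,1) → (14,1) → (14,2) → (13,2) → (13,3) → (14,3) → (14,4) → (14,5) → (13,5) → (13,4) → (12,4) → (12,5) → (12,6) → (13,6) → (13,7) → (12,7) → (11,7) → (11,6) → (10,6) → (9,6) → (9,7) → (10,7) → (10,8) → (9,8) → (8,8) → (8,9) → (7,9) → (7,8) → (6,8) → (6,9) → (5,9) → (5,8) → (5,7) → (4,7) → (4,8) → (4,9) → (4,10) → (5,10) → (5,11) → (4,11) → (4,12) → (3,12) → (2,12) → (2,13) → (2,14) → (3,14) → (4,14) → (5,14) → (6,14) → (6,13) → (5,13) → (5,12) → (6,12) → (6,11) → (7,11) → (7,12) → (7,13) → (7,14) → (8,14) → (9,14) → (10,14) → (11,14) → (11,13) → (12,13) → (13,13) → (14,13) → (14,14)
Number of steps: 88

Solution:

┌─────────┬───────────────────┐
│A ↓      │                   │
├─╴ ┌───┐ └───┐ ╷ ┌─┬───────╴ │
│↓ ↲│   │     │ │ │ │         │
│ ┌─┴─╴ └─┬─╴ │ │ │ │ ┌─┬─────┤
│↓│       │   │ │ │ │ │ │↱ → ↓│
│ │ ╶─┬───┘ ┌─┴─┘ │ ╵ ╵ │ ┌─┐ │
│↓│   │     │     │     │↑│ │↓│
│ │ ╷ │ ┌───┘ ┌───┴───┬─┘ ╵ │ │
│↓│ │ │ │     │↱ → → ↓│↱ ↑  │↓│
│ └─┤ │ │ ╶───┤ ╶───┐ ╵ ┌───┤ │
│↳ ↓│ │ │     │↑ ← ↰│↳ ↑│↓ ↰│↓│
│ ╷ │ ╵ │ ┌─╴ └─┬─╴ ├─┬─┘ ╷ ╵ │
│ │↓│   │ │     │↱ ↑│ │↓ ↲│↑ ↲│
│ │ │ ╶─┴─┘ ┌─╴ │ ╶─┤ │ ╶─┴───┤
│ │↓│       │   │↑ ↰│ │↳ → → ↓│
│ │ └─┬───┬─┘ ╶─┼─╴ │ ├───┐ ╷ │
│ │↳ ↓│   │     │↱ ↑│ │   │ │↓│
├─┴─╴ ├─╴ │ ┌───┤ ┌─┘ │ ╷ └─┤ │
│↓ ← ↲│   │ │↱ ↓│↑│   │ │   │↓│
│ ╶─┬─┘ ┌─┘ │ ╷ ╵ ╵ ╷ │ ├─┐ ╵ │
│↳ ↓│   │   │↑│↳ ↑  │ │ │ │  ↓│
├─╴ │ ┌─┘ ╶─┤ └───┬─┴─┤ │ └─╴ │
│↓ ↲│ │     │↑ ↰  │   │ │  ↓ ↲│
│ ┌─┘ ╵ ┌───┴─┐ ┌─┘ ╷ │ └─┐ ┌─┤
│↓│     │↱ → ↓│↑│   │ │   │↓│ │
│ └─┬───┤ ╶─┐ ╵ │ ╶─┤ │ ╷ │ │ │
│↳ ↓│↱ ↓│↑ ↰│↳ ↑│   │ │ │ │↓│ │
│ ╷ ╵ ╷ └─╴ └─┬─┴─╴ │ └─┘ │ ╵ │
│ │↳ ↑│↳ → ↑  │     │     │↳ B│
└─┴───┴───────┴─────┴─────┴───┘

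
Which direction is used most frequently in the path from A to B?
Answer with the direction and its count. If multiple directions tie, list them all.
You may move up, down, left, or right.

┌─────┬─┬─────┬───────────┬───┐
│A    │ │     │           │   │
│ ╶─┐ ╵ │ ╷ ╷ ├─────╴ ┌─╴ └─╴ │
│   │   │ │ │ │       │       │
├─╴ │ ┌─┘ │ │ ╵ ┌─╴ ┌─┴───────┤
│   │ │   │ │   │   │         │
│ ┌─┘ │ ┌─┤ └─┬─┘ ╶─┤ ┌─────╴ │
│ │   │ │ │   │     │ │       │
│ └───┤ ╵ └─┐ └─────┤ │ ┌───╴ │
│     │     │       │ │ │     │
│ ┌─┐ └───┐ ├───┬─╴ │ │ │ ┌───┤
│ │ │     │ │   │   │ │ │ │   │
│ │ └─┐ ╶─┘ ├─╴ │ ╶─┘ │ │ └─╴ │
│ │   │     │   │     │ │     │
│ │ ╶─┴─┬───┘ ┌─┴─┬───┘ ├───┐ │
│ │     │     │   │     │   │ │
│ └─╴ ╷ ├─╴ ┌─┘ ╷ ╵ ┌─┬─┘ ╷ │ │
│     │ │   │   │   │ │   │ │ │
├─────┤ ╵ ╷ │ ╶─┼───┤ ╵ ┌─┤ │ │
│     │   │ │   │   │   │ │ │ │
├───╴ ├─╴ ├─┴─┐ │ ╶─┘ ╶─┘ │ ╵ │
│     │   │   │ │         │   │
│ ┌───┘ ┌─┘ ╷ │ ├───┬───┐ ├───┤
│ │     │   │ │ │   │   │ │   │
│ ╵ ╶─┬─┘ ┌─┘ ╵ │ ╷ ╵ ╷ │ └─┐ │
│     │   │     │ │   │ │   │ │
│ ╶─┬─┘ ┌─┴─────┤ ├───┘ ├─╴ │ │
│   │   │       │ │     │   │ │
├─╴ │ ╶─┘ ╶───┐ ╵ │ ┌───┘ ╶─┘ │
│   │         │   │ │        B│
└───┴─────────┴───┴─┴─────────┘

Directions: down, right, down, left, down, down, right, right, down, right, down, right, right, up, up, left, left, up, up, right, up, up, right, down, down, down, right, down, right, right, right, down, left, down, right, right, up, up, up, up, right, right, right, right, down, down, left, left, down, down, right, right, down, down, down, down, left, up, up, up, left, down, left, down, left, down, right, right, down, down, right, down, left, down, right, right
Counts: {'down': 27, 'right': 25, 'left': 11, 'up': 13}
Most common: down (27 times)

Solution:

┌─────┬─┬─────┬───────────┬───┐
│A    │ │↱ ↓  │           │   │
│ ╶─┐ ╵ │ ╷ ╷ ├─────╴ ┌─╴ └─╴ │
│↳ ↓│   │↑│↓│ │       │       │
├─╴ │ ┌─┘ │ │ ╵ ┌─╴ ┌─┴───────┤
│↓ ↲│ │↱ ↑│↓│   │   │↱ → → → ↓│
│ ┌─┘ │ ┌─┤ └─┬─┘ ╶─┤ ┌─────╴ │
│↓│   │↑│ │↳ ↓│     │↑│      ↓│
│ └───┤ ╵ └─┐ └─────┤ │ ┌───╴ │
│↳ → ↓│↑ ← ↰│↳ → → ↓│↑│ │↓ ← ↲│
│ ┌─┐ └───┐ ├───┬─╴ │ │ │ ┌───┤
│ │ │↳ ↓  │↑│   │↓ ↲│↑│ │↓│   │
│ │ └─┐ ╶─┘ ├─╴ │ ╶─┘ │ │ └─╴ │
│ │   │↳ → ↑│   │↳ → ↑│ │↳ → ↓│
│ │ ╶─┴─┬───┘ ┌─┴─┬───┘ ├───┐ │
│ │     │     │   │     │↓ ↰│↓│
│ └─╴ ╷ ├─╴ ┌─┘ ╷ ╵ ┌─┬─┘ ╷ │ │
│     │ │   │   │   │ │↓ ↲│↑│↓│
├─────┤ ╵ ╷ │ ╶─┼───┤ ╵ ┌─┤ │ │
│     │   │ │   │   │↓ ↲│ │↑│↓│
├───╴ ├─╴ ├─┴─┐ │ ╶─┘ ╶─┘ │ ╵ │
│     │   │   │ │    ↳ → ↓│↑ ↲│
│ ┌───┘ ┌─┘ ╷ │ ├───┬───┐ ├───┤
│ │     │   │ │ │   │   │↓│   │
│ ╵ ╶─┬─┘ ┌─┘ ╵ │ ╷ ╵ ╷ │ └─┐ │
│     │   │     │ │   │ │↳ ↓│ │
│ ╶─┬─┘ ┌─┴─────┤ ├───┘ ├─╴ │ │
│   │   │       │ │     │↓ ↲│ │
├─╴ │ ╶─┘ ╶───┐ ╵ │ ┌───┘ ╶─┘ │
│   │         │   │ │    ↳ → B│
└───┴─────────┴───┴─┴─────────┘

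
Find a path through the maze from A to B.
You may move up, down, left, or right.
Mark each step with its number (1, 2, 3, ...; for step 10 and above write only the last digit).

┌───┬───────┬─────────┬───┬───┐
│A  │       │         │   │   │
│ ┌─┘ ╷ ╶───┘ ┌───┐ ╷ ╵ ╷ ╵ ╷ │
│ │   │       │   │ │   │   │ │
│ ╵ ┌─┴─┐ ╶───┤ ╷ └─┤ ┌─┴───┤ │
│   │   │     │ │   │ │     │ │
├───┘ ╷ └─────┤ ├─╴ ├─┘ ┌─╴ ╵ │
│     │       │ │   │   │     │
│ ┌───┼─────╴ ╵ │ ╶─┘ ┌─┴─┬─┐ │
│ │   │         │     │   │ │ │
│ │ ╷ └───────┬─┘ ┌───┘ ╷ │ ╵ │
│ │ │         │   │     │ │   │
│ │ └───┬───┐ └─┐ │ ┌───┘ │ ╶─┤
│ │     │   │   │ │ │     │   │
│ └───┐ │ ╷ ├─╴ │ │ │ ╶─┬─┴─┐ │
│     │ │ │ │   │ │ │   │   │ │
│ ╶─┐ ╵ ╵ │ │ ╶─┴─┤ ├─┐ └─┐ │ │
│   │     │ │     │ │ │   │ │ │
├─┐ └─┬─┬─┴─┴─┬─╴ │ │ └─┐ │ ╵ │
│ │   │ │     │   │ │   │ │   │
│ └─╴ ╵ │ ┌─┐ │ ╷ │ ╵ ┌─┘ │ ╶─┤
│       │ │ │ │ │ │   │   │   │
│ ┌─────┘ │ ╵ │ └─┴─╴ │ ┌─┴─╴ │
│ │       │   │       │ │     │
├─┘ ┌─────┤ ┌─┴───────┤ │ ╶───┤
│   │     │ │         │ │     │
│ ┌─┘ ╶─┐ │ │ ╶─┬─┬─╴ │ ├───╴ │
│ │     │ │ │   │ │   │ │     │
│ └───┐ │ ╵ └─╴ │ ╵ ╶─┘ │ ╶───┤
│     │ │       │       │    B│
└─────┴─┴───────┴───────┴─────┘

Finding the shortest path through the maze:
Path length: 50 steps
Directions: down → down → right → up → right → up → right → down → right → right → right → up → right → right → right → right → down → right → up → right → down → right → up → right → down → down → down → down → down → left → down → right → down → down → down → left → down → right → down → left → left → down → right → right → down → left → left → down → right → right

Solution:

┌───┬───────┬─────────┬───┬───┐
│A  │6 7    │2 3 4 5 6│9 0│3 4│
│ ┌─┘ ╷ ╶───┘ ┌───┐ ╷ ╵ ╷ ╵ ╷ │
│1│4 5│8 9 0 1│   │ │7 8│1 2│5│
│ ╵ ┌─┴─┐ ╶───┤ ╷ └─┤ ┌─┴───┤ │
│2 3│   │     │ │   │ │     │6│
├───┘ ╷ └─────┤ ├─╴ ├─┘ ┌─╴ ╵ │
│     │       │ │   │   │    7│
│ ┌───┼─────╴ ╵ │ ╶─┘ ┌─┴─┬─┐ │
│ │   │         │     │   │ │8│
│ │ ╷ └───────┬─┘ ┌───┘ ╷ │ ╵ │
│ │ │         │   │     │ │0 9│
│ │ └───┬───┐ └─┐ │ ┌───┘ │ ╶─┤
│ │     │   │   │ │ │     │1 2│
│ └───┐ │ ╷ ├─╴ │ │ │ ╶─┬─┴─┐ │
│     │ │ │ │   │ │ │   │   │3│
│ ╶─┐ ╵ ╵ │ │ ╶─┴─┤ ├─┐ └─┐ │ │
│   │     │ │     │ │ │   │ │4│
├─┐ └─┬─┬─┴─┴─┬─╴ │ │ └─┐ │ ╵ │
│ │   │ │     │   │ │   │ │6 5│
│ └─╴ ╵ │ ┌─┐ │ ╷ │ ╵ ┌─┘ │ ╶─┤
│       │ │ │ │ │ │   │   │7 8│
│ ┌─────┘ │ ╵ │ └─┴─╴ │ ┌─┴─╴ │
│ │       │   │       │ │1 0 9│
├─┘ ┌─────┤ ┌─┴───────┤ │ ╶───┤
│   │     │ │         │ │2 3 4│
│ ┌─┘ ╶─┐ │ │ ╶─┬─┬─╴ │ ├───╴ │
│ │     │ │ │   │ │   │ │7 6 5│
│ └───┐ │ ╵ └─╴ │ ╵ ╶─┘ │ ╶───┤
│     │ │       │       │8 9 B│
└─────┴─┴───────┴───────┴─────┘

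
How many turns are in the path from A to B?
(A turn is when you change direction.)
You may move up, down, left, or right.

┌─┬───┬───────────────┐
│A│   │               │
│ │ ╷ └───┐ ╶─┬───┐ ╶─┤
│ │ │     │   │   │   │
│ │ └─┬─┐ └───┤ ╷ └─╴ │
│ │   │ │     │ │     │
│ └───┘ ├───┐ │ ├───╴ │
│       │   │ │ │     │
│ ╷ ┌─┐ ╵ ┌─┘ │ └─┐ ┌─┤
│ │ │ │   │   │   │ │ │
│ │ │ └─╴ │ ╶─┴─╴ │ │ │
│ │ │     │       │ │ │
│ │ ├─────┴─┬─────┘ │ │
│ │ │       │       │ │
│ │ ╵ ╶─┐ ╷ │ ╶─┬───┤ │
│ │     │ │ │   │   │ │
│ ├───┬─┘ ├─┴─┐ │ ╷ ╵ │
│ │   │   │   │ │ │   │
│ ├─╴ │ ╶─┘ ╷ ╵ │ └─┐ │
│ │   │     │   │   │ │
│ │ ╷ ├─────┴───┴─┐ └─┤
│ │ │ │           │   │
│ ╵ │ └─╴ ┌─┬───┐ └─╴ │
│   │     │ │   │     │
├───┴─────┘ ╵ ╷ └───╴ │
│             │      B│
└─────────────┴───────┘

Directions: down, down, down, down, down, down, down, down, down, down, down, right, up, up, right, down, down, right, right, up, right, right, right, right, down, right, right, down
Number of turns: 10

Solution:

┌─┬───┬───────────────┐
│A│   │               │
│ │ ╷ └───┐ ╶─┬───┐ ╶─┤
│↓│ │     │   │   │   │
│ │ └─┬─┐ └───┤ ╷ └─╴ │
│↓│   │ │     │ │     │
│ └───┘ ├───┐ │ ├───╴ │
│↓      │   │ │ │     │
│ ╷ ┌─┐ ╵ ┌─┘ │ └─┐ ┌─┤
│↓│ │ │   │   │   │ │ │
│ │ │ └─╴ │ ╶─┴─╴ │ │ │
│↓│ │     │       │ │ │
│ │ ├─────┴─┬─────┘ │ │
│↓│ │       │       │ │
│ │ ╵ ╶─┐ ╷ │ ╶─┬───┤ │
│↓│     │ │ │   │   │ │
│ ├───┬─┘ ├─┴─┐ │ ╷ ╵ │
│↓│   │   │   │ │ │   │
│ ├─╴ │ ╶─┘ ╷ ╵ │ └─┐ │
│↓│↱ ↓│     │   │   │ │
│ │ ╷ ├─────┴───┴─┐ └─┤
│↓│↑│↓│  ↱ → → → ↓│   │
│ ╵ │ └─╴ ┌─┬───┐ └─╴ │
│↳ ↑│↳ → ↑│ │   │↳ → ↓│
├───┴─────┘ ╵ ╷ └───╴ │
│             │      B│
└─────────────┴───────┘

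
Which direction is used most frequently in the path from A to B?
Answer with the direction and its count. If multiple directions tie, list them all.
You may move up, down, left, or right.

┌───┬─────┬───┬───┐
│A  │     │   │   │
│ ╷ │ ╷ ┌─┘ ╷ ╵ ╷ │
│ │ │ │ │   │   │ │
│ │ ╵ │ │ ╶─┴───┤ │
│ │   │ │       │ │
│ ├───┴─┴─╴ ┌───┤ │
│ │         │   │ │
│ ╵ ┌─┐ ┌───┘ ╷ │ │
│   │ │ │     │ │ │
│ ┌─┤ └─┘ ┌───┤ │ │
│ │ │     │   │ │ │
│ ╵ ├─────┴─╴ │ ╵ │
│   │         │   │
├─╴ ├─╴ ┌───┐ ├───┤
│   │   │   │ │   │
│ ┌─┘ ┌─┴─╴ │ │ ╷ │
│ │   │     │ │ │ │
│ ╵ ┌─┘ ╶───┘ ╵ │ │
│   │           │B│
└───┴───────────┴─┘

Directions: down, down, down, down, down, down, right, down, left, down, down, right, up, right, up, right, up, right, right, right, down, down, down, right, up, up, right, down, down
Counts: {'down': 14, 'right': 9, 'left': 1, 'up': 5}
Most common: down (14 times)

Solution:

┌───┬─────┬───┬───┐
│A  │     │   │   │
│ ╷ │ ╷ ┌─┘ ╷ ╵ ╷ │
│↓│ │ │ │   │   │ │
│ │ ╵ │ │ ╶─┴───┤ │
│↓│   │ │       │ │
│ ├───┴─┴─╴ ┌───┤ │
│↓│         │   │ │
│ ╵ ┌─┐ ┌───┘ ╷ │ │
│↓  │ │ │     │ │ │
│ ┌─┤ └─┘ ┌───┤ │ │
│↓│ │     │   │ │ │
│ ╵ ├─────┴─╴ │ ╵ │
│↳ ↓│  ↱ → → ↓│   │
├─╴ ├─╴ ┌───┐ ├───┤
│↓ ↲│↱ ↑│   │↓│↱ ↓│
│ ┌─┘ ┌─┴─╴ │ │ ╷ │
│↓│↱ ↑│     │↓│↑│↓│
│ ╵ ┌─┘ ╶───┘ ╵ │ │
│↳ ↑│        ↳ ↑│B│
└───┴───────────┴─┘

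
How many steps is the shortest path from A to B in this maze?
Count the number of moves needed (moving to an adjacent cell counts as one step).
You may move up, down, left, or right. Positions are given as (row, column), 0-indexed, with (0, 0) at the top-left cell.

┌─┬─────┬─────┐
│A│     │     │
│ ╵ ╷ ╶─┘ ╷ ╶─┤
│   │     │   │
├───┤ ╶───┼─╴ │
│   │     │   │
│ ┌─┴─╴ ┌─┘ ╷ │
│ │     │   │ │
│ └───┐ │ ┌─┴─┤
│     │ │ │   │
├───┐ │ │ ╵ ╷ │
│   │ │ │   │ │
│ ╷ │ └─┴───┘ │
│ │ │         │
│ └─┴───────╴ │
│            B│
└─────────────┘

Using BFS to find shortest path:
Start: (0, 0), End: (7, 6)
Path found:
(0,0) → (1,0) → (1,1) → (0,1) → (0,2) → (1,2) → (1,3) → (1,4) → (0,4) → (0,5) → (1,5) → (1,6) → (2,6) → (2,5) → (3,5) → (3,4) → (4,4) → (5,4) → (5,5) → (4,5) → (4,6) → (5,6) → (6,6) → (7,6)
Number of steps: 23

Solution:

┌─┬─────┬─────┐
│A│↱ ↓  │↱ ↓  │
│ ╵ ╷ ╶─┘ ╷ ╶─┤
│↳ ↑│↳ → ↑│↳ ↓│
├───┤ ╶───┼─╴ │
│   │     │↓ ↲│
│ ┌─┴─╴ ┌─┘ ╷ │
│ │     │↓ ↲│ │
│ └───┐ │ ┌─┴─┤
│     │ │↓│↱ ↓│
├───┐ │ │ ╵ ╷ │
│   │ │ │↳ ↑│↓│
│ ╷ │ └─┴───┘ │
│ │ │        ↓│
│ └─┴───────╴ │
│            B│
└─────────────┘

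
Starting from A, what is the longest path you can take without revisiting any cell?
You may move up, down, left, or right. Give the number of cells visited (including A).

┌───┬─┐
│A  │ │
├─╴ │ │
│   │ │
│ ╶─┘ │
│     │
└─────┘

Finding longest simple path using DFS:
Start: (0, 0)
Longest path visits 9 cells
Path: A → right → down → left → down → right → right → up → up

Solution:

┌───┬─┐
│A ↓│B│
├─╴ │ │
│↓ ↲│↑│
│ ╶─┘ │
│↳ → ↑│
└─────┘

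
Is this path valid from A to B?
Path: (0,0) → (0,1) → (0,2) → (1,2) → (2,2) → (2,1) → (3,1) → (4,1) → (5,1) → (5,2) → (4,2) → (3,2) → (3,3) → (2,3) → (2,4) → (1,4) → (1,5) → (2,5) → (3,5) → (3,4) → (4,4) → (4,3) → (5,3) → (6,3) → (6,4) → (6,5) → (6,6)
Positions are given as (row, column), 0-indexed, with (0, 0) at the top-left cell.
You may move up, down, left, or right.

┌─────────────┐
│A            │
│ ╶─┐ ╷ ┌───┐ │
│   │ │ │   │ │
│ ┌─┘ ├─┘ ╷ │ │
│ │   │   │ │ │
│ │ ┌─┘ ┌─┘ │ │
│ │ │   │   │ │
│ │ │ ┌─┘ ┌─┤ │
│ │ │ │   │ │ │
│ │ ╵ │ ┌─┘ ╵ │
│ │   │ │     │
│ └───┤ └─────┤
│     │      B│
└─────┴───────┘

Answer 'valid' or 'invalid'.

Checking path validity:
Result: All consecutive moves are passable.

valid

Correct solution:

┌─────────────┐
│A → ↓        │
│ ╶─┐ ╷ ┌───┐ │
│   │↓│ │↱ ↓│ │
│ ┌─┘ ├─┘ ╷ │ │
│ │↓ ↲│↱ ↑│↓│ │
│ │ ┌─┘ ┌─┘ │ │
│ │↓│↱ ↑│↓ ↲│ │
│ │ │ ┌─┘ ┌─┤ │
│ │↓│↑│↓ ↲│ │ │
│ │ ╵ │ ┌─┘ ╵ │
│ │↳ ↑│↓│     │
│ └───┤ └─────┤
│     │↳ → → B│
└─────┴───────┘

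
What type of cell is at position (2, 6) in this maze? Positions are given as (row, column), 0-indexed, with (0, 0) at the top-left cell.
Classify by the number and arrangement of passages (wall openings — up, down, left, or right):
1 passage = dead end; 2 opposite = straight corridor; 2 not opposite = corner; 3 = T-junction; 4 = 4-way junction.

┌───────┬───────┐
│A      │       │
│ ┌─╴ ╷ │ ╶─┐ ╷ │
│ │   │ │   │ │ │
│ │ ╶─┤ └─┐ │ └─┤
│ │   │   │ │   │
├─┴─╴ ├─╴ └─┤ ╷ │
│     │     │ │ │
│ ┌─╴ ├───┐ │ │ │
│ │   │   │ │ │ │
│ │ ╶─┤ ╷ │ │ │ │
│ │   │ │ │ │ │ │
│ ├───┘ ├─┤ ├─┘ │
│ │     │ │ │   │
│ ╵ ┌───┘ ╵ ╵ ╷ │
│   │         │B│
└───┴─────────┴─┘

Checking cell at (2, 6):
Number of passages: 3
Cell type: T-junction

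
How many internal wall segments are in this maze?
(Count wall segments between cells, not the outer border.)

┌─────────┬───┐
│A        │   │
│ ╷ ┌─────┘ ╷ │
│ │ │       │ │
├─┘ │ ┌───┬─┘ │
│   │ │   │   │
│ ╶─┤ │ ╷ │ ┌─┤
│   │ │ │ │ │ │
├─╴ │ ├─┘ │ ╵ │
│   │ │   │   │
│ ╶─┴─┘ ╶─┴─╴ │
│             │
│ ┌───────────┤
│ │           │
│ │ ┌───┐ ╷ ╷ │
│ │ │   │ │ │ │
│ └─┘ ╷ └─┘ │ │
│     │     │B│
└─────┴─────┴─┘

Counting internal wall segments:
Total internal walls: 48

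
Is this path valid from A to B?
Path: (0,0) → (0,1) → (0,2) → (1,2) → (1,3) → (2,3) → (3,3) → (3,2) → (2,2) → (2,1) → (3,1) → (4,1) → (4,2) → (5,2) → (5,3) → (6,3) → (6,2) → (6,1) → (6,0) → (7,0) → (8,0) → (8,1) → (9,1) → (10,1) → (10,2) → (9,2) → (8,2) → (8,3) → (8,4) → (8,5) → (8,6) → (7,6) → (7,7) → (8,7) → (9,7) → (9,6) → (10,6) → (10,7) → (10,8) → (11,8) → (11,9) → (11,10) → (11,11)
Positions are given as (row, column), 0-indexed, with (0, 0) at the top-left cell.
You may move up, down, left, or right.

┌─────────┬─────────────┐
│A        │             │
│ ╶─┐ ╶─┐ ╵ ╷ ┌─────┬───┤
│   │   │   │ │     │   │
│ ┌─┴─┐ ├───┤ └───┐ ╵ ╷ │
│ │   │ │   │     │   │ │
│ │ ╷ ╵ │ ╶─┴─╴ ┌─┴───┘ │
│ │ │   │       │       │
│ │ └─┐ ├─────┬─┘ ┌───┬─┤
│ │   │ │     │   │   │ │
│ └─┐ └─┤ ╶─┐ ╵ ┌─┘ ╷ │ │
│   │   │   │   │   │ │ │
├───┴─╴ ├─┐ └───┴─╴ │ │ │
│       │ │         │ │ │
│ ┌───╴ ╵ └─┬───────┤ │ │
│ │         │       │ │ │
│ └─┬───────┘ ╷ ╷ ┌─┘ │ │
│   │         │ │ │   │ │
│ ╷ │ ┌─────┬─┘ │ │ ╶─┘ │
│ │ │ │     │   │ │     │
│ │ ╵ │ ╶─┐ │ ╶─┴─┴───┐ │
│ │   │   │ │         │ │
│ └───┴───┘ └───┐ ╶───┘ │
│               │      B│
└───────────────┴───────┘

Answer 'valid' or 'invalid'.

Checking path validity:
Result: All consecutive moves are passable.

valid

Correct solution:

┌─────────┬─────────────┐
│A → ↓    │             │
│ ╶─┐ ╶─┐ ╵ ╷ ┌─────┬───┤
│   │↳ ↓│   │ │     │   │
│ ┌─┴─┐ ├───┤ └───┐ ╵ ╷ │
│ │↓ ↰│↓│   │     │   │ │
│ │ ╷ ╵ │ ╶─┴─╴ ┌─┴───┘ │
│ │↓│↑ ↲│       │       │
│ │ └─┐ ├─────┬─┘ ┌───┬─┤
│ │↳ ↓│ │     │   │   │ │
│ └─┐ └─┤ ╶─┐ ╵ ┌─┘ ╷ │ │
│   │↳ ↓│   │   │   │ │ │
├───┴─╴ ├─┐ └───┴─╴ │ │ │
│↓ ← ← ↲│ │         │ │ │
│ ┌───╴ ╵ └─┬───────┤ │ │
│↓│         │↱ ↓    │ │ │
│ └─┬───────┘ ╷ ╷ ┌─┘ │ │
│↳ ↓│↱ → → → ↑│↓│ │   │ │
│ ╷ │ ┌─────┬─┘ │ │ ╶─┘ │
│ │↓│↑│     │↓ ↲│ │     │
│ │ ╵ │ ╶─┐ │ ╶─┴─┴───┐ │
│ │↳ ↑│   │ │↳ → ↓    │ │
│ └───┴───┘ └───┐ ╶───┘ │
│               │↳ → → B│
└───────────────┴───────┘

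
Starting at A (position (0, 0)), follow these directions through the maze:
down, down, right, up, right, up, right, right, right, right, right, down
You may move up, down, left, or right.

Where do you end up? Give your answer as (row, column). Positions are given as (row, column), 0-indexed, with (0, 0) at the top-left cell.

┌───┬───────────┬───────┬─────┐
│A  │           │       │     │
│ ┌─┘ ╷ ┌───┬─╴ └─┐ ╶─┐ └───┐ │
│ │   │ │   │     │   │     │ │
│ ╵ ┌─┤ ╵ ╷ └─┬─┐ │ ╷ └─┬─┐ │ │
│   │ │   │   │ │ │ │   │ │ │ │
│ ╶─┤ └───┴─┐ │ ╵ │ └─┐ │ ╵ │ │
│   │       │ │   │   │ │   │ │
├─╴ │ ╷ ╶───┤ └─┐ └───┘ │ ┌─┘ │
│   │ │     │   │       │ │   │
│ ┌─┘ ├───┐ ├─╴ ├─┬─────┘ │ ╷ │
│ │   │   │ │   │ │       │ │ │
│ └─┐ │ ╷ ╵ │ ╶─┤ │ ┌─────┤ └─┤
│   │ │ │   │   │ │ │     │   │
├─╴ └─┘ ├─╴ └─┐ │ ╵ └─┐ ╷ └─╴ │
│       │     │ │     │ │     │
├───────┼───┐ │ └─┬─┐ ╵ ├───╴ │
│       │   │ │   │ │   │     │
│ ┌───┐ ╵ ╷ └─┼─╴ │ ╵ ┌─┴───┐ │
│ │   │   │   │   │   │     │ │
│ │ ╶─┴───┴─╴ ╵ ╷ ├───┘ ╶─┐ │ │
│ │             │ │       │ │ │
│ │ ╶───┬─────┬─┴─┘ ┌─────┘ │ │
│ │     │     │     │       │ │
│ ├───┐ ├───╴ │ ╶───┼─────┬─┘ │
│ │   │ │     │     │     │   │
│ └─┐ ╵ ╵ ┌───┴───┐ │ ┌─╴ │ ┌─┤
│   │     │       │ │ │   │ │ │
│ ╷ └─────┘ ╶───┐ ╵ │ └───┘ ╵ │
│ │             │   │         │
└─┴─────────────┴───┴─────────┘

Following directions step by step:
Start: (0, 0)
  down: (0, 0) → (1, 0)
  down: (1, 0) → (2, 0)
  right: (2, 0) → (2, 1)
  up: (2, 1) → (1, 1)
  right: (1, 1) → (1, 2)
  up: (1, 2) → (0, 2)
  right: (0, 2) → (0, 3)
  right: (0, 3) → (0, 4)
  right: (0, 4) → (0, 5)
  right: (0, 5) → (0, 6)
  right: (0, 6) → (0, 7)
  down: (0, 7) → (1, 7)
Final position: (1, 7)

Path taken:

┌───┬───────────┬───────┬─────┐
│A  │↱ → → → → ↓│       │     │
│ ┌─┘ ╷ ┌───┬─╴ └─┐ ╶─┐ └───┐ │
│↓│↱ ↑│ │   │  B  │   │     │ │
│ ╵ ┌─┤ ╵ ╷ └─┬─┐ │ ╷ └─┬─┐ │ │
│↳ ↑│ │   │   │ │ │ │   │ │ │ │
│ ╶─┤ └───┴─┐ │ ╵ │ └─┐ │ ╵ │ │
│   │       │ │   │   │ │   │ │
├─╴ │ ╷ ╶───┤ └─┐ └───┘ │ ┌─┘ │
│   │ │     │   │       │ │   │
│ ┌─┘ ├───┐ ├─╴ ├─┬─────┘ │ ╷ │
│ │   │   │ │   │ │       │ │ │
│ └─┐ │ ╷ ╵ │ ╶─┤ │ ┌─────┤ └─┤
│   │ │ │   │   │ │ │     │   │
├─╴ └─┘ ├─╴ └─┐ │ ╵ └─┐ ╷ └─╴ │
│       │     │ │     │ │     │
├───────┼───┐ │ └─┬─┐ ╵ ├───╴ │
│       │   │ │   │ │   │     │
│ ┌───┐ ╵ ╷ └─┼─╴ │ ╵ ┌─┴───┐ │
│ │   │   │   │   │   │     │ │
│ │ ╶─┴───┴─╴ ╵ ╷ ├───┘ ╶─┐ │ │
│ │             │ │       │ │ │
│ │ ╶───┬─────┬─┴─┘ ┌─────┘ │ │
│ │     │     │     │       │ │
│ ├───┐ ├───╴ │ ╶───┼─────┬─┘ │
│ │   │ │     │     │     │   │
│ └─┐ ╵ ╵ ┌───┴───┐ │ ┌─╴ │ ┌─┤
│   │     │       │ │ │   │ │ │
│ ╷ └─────┘ ╶───┐ ╵ │ └───┘ ╵ │
│ │             │   │         │
└─┴─────────────┴───┴─────────┘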